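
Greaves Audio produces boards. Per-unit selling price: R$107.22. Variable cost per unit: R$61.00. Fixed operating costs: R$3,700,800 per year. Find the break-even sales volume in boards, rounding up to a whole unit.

80,070 boards

Unit CM = price − variable cost = R$107.22 − R$61.00 = R$46.22.
Units to break even: R$3,700,800 ÷ R$46.22 = 80,069.23, rounded up to 80,070.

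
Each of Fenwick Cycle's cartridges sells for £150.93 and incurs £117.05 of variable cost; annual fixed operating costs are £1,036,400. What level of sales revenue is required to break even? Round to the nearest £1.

£4,616,997

Contribution margin per unit = £150.93 − £117.05 = £33.88, a CM ratio of £33.88 ÷ £150.93 = 0.2245.
Break-even sales = FC ÷ CM ratio = £1,036,400 × £150.93 / £33.88 = £4,616,997.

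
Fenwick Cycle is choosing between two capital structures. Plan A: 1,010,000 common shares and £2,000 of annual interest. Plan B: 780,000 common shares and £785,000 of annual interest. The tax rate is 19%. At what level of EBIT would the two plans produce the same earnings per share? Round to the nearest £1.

£3,440,391

Set EPS_A = EPS_B: (EBIT − £2,000)(1 − 0.19) ÷ 1,010,000 = (EBIT − £785,000)(1 − 0.19) ÷ 780,000.
Cancelling (1 − t) and cross-multiplying: 780,000·(EBIT − 2,000) = 1,010,000·(EBIT − 785,000).
Solving, EBIT = (785,000·1,010,000 − 2,000·780,000) / (1,010,000 − 780,000) = 791,290,000,000 / 230,000 = 3,440,391.30.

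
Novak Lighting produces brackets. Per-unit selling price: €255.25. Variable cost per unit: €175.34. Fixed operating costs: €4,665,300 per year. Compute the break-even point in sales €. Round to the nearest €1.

€14,901,988

Contribution margin per unit = €255.25 − €175.34 = €79.91, a CM ratio of €79.91 ÷ €255.25 = 0.3131.
Break-even revenue = fixed costs × price ÷ CM = €4,665,300 × €255.25 ÷ €79.91 = €14,901,988.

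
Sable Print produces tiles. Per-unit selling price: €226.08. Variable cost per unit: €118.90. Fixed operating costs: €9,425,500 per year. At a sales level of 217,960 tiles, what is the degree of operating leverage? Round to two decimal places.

At 217,960 units, contribution = 217,960 × €107.18 = €23,360,952.80.
Operating income = contribution − fixed costs = €23,360,952.80 − €9,425,500 = €13,935,452.80.
DOL = contribution ÷ EBIT = €23,360,952.80 ÷ €13,935,452.80 = 1.6764.

1.68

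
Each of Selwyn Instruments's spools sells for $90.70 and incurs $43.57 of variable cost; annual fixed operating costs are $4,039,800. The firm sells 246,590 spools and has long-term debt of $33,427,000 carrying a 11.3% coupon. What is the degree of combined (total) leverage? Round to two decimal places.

3.05

At 246,590 units, contribution = 246,590 × $47.13 = $11,621,786.70.
Subtracting fixed costs: EBIT = $11,621,786.70 − $4,039,800 = $7,581,986.70. Interest = $3,777,251.00.
DOL = $11,621,786.70 ÷ $7,581,986.70 = 1.5328; DFL = $7,581,986.70 ÷ $3,804,735.70 = 1.9928.
DCL = DOL × DFL = 1.5328 × 1.9928 = 3.0546.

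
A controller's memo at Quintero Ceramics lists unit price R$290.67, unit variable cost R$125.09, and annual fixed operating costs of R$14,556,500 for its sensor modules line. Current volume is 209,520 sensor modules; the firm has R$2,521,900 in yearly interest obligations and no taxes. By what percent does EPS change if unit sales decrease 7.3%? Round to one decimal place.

Total contribution margin = 209,520 × R$165.58 = R$34,692,321.60.
Subtracting fixed costs: EBIT = R$34,692,321.60 − R$14,556,500 = R$20,135,821.60.
After interest of R$2,521,900.00, pre-tax earnings = R$17,613,921.60.
DCL = total CM / (EBIT − I) = R$34,692,321.60 / R$17,613,921.60 = 1.9696.
EPS therefore changes by 1.9696 × (-7.3%) = -14.4%.

-14.4%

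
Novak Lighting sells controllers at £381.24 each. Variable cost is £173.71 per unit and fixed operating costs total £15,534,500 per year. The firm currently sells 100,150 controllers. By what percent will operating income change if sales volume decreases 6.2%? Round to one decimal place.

Contribution at this volume is 100,150 × £207.53 = £20,784,129.50.
Subtracting fixed costs: EBIT = £20,784,129.50 − £15,534,500 = £5,249,629.50.
DOL = contribution ÷ EBIT = £20,784,129.50 ÷ £5,249,629.50 = 3.9592.
So EBIT moves 3.9592 × (-6.2%) = -24.5%.

-24.5%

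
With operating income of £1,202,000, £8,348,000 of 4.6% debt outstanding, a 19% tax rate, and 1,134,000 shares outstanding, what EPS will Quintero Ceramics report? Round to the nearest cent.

Pre-tax income = £1,202,000 − £384,008.00 = £817,992.00.
Net income = £817,992.00 × (1 − 0.19) = £662,573.52.
Per share: £662,573.52 / 1,134,000 shares = £0.58.

£0.58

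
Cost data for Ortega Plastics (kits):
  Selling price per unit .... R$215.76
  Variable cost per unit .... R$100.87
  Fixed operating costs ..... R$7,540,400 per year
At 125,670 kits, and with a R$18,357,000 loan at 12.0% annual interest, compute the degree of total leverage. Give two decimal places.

3.08

At 125,670 units, contribution = 125,670 × R$114.89 = R$14,438,226.30.
Subtracting fixed costs: EBIT = R$14,438,226.30 − R$7,540,400 = R$6,897,826.30. Interest = R$2,202,840.00, so EBIT − I = R$4,694,986.30.
Degree of total leverage = total CM / (EBIT − interest) = R$14,438,226.30 / R$4,694,986.30 = 3.0752.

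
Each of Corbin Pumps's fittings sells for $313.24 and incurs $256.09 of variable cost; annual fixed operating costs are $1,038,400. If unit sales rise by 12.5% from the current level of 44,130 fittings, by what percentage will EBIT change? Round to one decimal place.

+21.2%

Contribution at this volume is 44,130 × $57.15 = $2,522,029.50.
Operating income = contribution − fixed costs = $2,522,029.50 − $1,038,400 = $1,483,629.50.
DOL = contribution ÷ EBIT = $2,522,029.50 ÷ $1,483,629.50 = 1.6999.
Operating income changes by 1.6999 × +12.5% = +21.2%.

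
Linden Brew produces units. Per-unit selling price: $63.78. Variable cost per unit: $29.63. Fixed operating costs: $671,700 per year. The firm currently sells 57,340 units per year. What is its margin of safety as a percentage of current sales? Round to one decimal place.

65.7%

Contribution margin per unit = $63.78 − $29.63 = $34.15. Break-even units = $671,700 ÷ $34.15 = 19,669.11; break-even revenue = 19,669.11 × $63.78 = $1,254,495.64.
Actual sales revenue = 57,340 × $63.78 = $3,657,145.20.
Margin of safety = ($3,657,145.20 − $1,254,495.64) ÷ $3,657,145.20 = 65.7%.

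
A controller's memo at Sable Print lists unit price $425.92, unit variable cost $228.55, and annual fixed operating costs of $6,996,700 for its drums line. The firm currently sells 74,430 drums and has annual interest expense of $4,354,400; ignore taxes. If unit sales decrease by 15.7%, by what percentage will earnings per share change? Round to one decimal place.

Contribution at this volume is 74,430 × $197.37 = $14,690,249.10.
Subtracting fixed costs: EBIT = $14,690,249.10 − $6,996,700 = $7,693,549.10.
Interest = $4,354,400.00, so EBIT − I = $3,339,149.10.
Degree of combined leverage = contribution ÷ (EBIT − I) = $14,690,249.10 ÷ $3,339,149.10 = 4.3994.
%ΔEPS = DCL × %ΔSales = 4.3994 × -15.7% = -69.1%.

-69.1%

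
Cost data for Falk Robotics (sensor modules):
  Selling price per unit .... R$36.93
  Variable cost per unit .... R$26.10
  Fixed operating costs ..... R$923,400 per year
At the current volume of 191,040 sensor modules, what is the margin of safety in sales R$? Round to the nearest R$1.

Contribution margin per unit = R$36.93 − R$26.10 = R$10.83. Break-even units = R$923,400 ÷ R$10.83 = 85,263.16; break-even revenue = 85,263.16 × R$36.93 = R$3,148,768.42.
Actual sales revenue = 191,040 × R$36.93 = R$7,055,107.20.
Margin of safety = R$7,055,107.20 − R$3,148,768.42 = R$3,906,339.

R$3,906,339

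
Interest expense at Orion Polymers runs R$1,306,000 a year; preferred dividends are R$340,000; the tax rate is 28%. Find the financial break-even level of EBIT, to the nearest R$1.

R$1,778,222

Grossing the preferred dividend up to pre-tax terms: R$340,000 / (1 − 0.28) = R$472,222.22.
Financial break-even EBIT = interest + D_p ÷ (1 − t) = R$1,306,000 + R$472,222.22 = R$1,778,222.22.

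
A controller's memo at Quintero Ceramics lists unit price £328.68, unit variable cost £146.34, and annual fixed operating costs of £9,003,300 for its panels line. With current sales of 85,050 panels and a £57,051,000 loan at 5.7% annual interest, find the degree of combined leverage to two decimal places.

4.77

Contribution at this volume is 85,050 × £182.34 = £15,508,017.00.
EBIT = £15,508,017.00 − £9,003,300 = £6,504,717.00. Interest = £3,251,907.00, so EBIT − I = £3,252,810.00.
DCL = contribution ÷ (EBIT − I) = £15,508,017.00 ÷ £3,252,810.00 = 4.7676.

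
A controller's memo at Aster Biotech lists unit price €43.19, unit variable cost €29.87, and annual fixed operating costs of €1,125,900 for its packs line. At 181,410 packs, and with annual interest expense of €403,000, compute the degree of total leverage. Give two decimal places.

At 181,410 units, contribution = 181,410 × €13.32 = €2,416,381.20.
Operating income = contribution − fixed costs = €2,416,381.20 − €1,125,900 = €1,290,481.20. Interest = €403,000.00.
DOL = €2,416,381.20 ÷ €1,290,481.20 = 1.8725; DFL = €1,290,481.20 ÷ €887,481.20 = 1.4541.
DCL = DOL × DFL = 1.8725 × 1.4541 = 2.7228.

2.72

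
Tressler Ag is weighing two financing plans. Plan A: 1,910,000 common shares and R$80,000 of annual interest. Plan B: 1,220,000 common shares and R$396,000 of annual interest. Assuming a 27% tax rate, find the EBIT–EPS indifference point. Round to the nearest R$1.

R$954,725

At indifference, (EBIT − 80,000)(1 − t)/1,910,000 = (EBIT − 396,000)(1 − t)/1,220,000.
Cancelling (1 − t) and cross-multiplying: 1,220,000·(EBIT − 80,000) = 1,910,000·(EBIT − 396,000).
EBIT × (1,910,000 − 1,220,000) = 396,000 × 1,910,000 − 80,000 × 1,220,000 = 658,760,000,000, so EBIT = 658,760,000,000 ÷ 690,000 = 954,724.64.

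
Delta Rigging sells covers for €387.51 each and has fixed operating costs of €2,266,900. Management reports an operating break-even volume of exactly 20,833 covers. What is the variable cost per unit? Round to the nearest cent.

€278.70

At break-even, FC = Q × (P − VC), so P − VC = €2,266,900 ÷ 20,833 = €108.8129.
Variable cost per unit = €387.51 − €108.8129 = €278.70.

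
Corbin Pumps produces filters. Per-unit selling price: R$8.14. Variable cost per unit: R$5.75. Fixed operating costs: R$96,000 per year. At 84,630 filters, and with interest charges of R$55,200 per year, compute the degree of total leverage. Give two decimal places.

3.96

Total contribution margin = 84,630 × R$2.39 = R$202,265.70.
Operating income = contribution − fixed costs = R$202,265.70 − R$96,000 = R$106,265.70. Interest = R$55,200.00, so EBIT − I = R$51,065.70.
Degree of total leverage = total CM / (EBIT − interest) = R$202,265.70 / R$51,065.70 = 3.9609.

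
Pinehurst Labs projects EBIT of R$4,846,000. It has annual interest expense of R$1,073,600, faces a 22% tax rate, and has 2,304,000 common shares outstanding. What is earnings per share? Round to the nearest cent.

Pre-tax income = R$4,846,000 − R$1,073,600.00 = R$3,772,400.00.
After tax at 22%: net income = R$3,772,400.00 × 0.78 = R$2,942,472.00.
Per share: R$2,942,472.00 / 2,304,000 shares = R$1.28.

R$1.28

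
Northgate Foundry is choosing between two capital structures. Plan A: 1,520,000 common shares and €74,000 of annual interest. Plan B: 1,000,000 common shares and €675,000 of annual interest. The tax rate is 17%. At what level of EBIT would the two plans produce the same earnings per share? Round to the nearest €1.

Set EPS_A = EPS_B: (EBIT − €74,000)(1 − 0.17) ÷ 1,520,000 = (EBIT − €675,000)(1 − 0.17) ÷ 1,000,000.
The (1 − t) factor cancels: (EBIT − 74,000) × 1,000,000 = (EBIT − 675,000) × 1,520,000.
EBIT × (1,520,000 − 1,000,000) = 675,000 × 1,520,000 − 74,000 × 1,000,000 = 952,000,000,000, so EBIT = 952,000,000,000 ÷ 520,000 = 1,830,769.23.

€1,830,769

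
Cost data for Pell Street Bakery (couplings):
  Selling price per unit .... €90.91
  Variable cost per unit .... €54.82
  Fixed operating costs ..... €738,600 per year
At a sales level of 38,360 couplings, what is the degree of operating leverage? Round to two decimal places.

2.14

Total contribution margin = 38,360 × €36.09 = €1,384,412.40.
EBIT = €1,384,412.40 − €738,600 = €645,812.40.
So DOL = total CM / EBIT = €1,384,412.40 / €645,812.40 = 2.1437.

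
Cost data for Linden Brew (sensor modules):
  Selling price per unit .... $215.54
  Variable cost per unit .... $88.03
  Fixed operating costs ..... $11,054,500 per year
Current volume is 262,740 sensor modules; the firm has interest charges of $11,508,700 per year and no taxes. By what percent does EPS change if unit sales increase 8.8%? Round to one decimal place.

At 262,740 units, contribution = 262,740 × $127.51 = $33,501,977.40.
Subtracting fixed costs: EBIT = $33,501,977.40 − $11,054,500 = $22,447,477.40.
After interest of $11,508,700.00, pre-tax earnings = $10,938,777.40.
DCL = total CM / (EBIT − I) = $33,501,977.40 / $10,938,777.40 = 3.0627.
%ΔEPS = DCL × %ΔSales = 3.0627 × +8.8% = +27.0%.

+27.0%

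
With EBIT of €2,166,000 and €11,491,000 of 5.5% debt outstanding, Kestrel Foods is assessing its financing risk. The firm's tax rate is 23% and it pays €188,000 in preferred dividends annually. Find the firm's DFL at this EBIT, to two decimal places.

1.68

Interest = €632,005.00.
Preferred dividends grossed up pre-tax: €188,000 / (1 − 0.23) = €244,155.84.
DFL = EBIT ÷ [EBIT − I − D_p/(1−t)] = €2,166,000 ÷ [€2,166,000 − €632,005.00 − €244,155.84] = €2,166,000 ÷ €1,289,839.16 = 1.6793.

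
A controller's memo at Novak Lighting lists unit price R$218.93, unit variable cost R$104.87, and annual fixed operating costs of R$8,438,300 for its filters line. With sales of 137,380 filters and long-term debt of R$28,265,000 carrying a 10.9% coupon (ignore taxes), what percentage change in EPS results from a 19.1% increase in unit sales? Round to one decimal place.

+72.1%

At 137,380 units, contribution = 137,380 × R$114.06 = R$15,669,562.80.
EBIT = R$15,669,562.80 − R$8,438,300 = R$7,231,262.80.
After interest of R$3,080,885.00, pre-tax earnings = R$4,150,377.80.
DCL = total CM / (EBIT − I) = R$15,669,562.80 / R$4,150,377.80 = 3.7755.
EPS therefore changes by 3.7755 × (+19.1%) = +72.1%.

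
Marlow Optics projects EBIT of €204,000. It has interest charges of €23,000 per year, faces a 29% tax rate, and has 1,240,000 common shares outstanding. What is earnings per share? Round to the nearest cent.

€0.10

Interest = €23,000.00, so EBT = €204,000 − €23,000.00 = €181,000.00.
Net income = €181,000.00 × (1 − 0.29) = €128,510.00.
Per share: €128,510.00 / 1,240,000 shares = €0.10.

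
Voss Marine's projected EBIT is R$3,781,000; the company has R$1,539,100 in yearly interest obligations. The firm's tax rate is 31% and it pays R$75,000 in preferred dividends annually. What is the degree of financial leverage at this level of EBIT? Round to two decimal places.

Interest = R$1,539,100.00.
Preferred dividends grossed up pre-tax: R$75,000 / (1 − 0.31) = R$108,695.65.
DFL = EBIT ÷ [EBIT − I − D_p/(1−t)] = R$3,781,000 ÷ [R$3,781,000 − R$1,539,100.00 − R$108,695.65] = R$3,781,000 ÷ R$2,133,204.35 = 1.7725.

1.77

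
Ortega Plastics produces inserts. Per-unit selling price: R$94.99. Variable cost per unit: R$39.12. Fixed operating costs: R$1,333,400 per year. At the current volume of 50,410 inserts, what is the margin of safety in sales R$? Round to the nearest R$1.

Contribution margin per unit = R$94.99 − R$39.12 = R$55.87. Break-even units = R$1,333,400 ÷ R$55.87 = 23,866.12; break-even revenue = 23,866.12 × R$94.99 = R$2,267,042.53.
Current sales = 50,410 × R$94.99 = R$4,788,445.90.
Margin of safety = R$4,788,445.90 − R$2,267,042.53 = R$2,521,403.

R$2,521,403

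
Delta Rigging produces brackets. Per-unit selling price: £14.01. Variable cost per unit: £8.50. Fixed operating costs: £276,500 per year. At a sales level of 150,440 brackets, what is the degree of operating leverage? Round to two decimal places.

Contribution at this volume is 150,440 × £5.51 = £828,924.40.
Operating income = contribution − fixed costs = £828,924.40 − £276,500 = £552,424.40.
DOL = contribution ÷ EBIT = £828,924.40 ÷ £552,424.40 = 1.5005.

1.50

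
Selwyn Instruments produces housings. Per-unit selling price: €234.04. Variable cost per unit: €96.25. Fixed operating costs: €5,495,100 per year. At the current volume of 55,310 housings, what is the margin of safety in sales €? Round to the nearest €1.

€3,611,178

Each unit contributes €234.04 − €96.25 = €137.79. Break-even units = €5,495,100 ÷ €137.79 = 39,880.25; break-even revenue = 39,880.25 × €234.04 = €9,333,574.31.
Current sales = 55,310 × €234.04 = €12,944,752.40.
Margin of safety = €12,944,752.40 − €9,333,574.31 = €3,611,178.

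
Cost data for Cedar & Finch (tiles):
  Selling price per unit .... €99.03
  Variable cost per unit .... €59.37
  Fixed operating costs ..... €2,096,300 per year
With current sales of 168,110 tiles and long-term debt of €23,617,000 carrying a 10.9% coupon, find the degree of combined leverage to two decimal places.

Total contribution margin = 168,110 × €39.66 = €6,667,242.60.
Subtracting fixed costs: EBIT = €6,667,242.60 − €2,096,300 = €4,570,942.60. Interest = €2,574,253.00.
DOL = €6,667,242.60 ÷ €4,570,942.60 = 1.4586; DFL = €4,570,942.60 ÷ €1,996,689.60 = 2.2893.
DCL = DOL × DFL = 1.4586 × 2.2893 = 3.3392.

3.34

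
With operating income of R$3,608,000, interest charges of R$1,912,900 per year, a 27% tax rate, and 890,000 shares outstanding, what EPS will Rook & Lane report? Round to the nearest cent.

Interest = R$1,912,900.00, so EBT = R$3,608,000 − R$1,912,900.00 = R$1,695,100.00.
Net income = R$1,695,100.00 × (1 − 0.27) = R$1,237,423.00.
EPS = R$1,237,423.00 ÷ 890,000 = R$1.39.

R$1.39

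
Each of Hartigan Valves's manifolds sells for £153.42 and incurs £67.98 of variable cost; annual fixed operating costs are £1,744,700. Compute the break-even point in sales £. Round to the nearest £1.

CM per unit = £153.42 − £67.98 = £85.44; CM ratio = £85.44 / £153.42 = 0.5569.
Break-even sales = FC ÷ CM ratio = £1,744,700 × £153.42 / £85.44 = £3,132,864.

£3,132,864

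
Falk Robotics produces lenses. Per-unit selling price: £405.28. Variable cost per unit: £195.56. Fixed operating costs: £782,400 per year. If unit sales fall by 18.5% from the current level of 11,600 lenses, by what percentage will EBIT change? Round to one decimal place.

-27.3%

Contribution at this volume is 11,600 × £209.72 = £2,432,752.00.
EBIT = £2,432,752.00 − £782,400 = £1,650,352.00.
Degree of operating leverage = £2,432,752.00 / £1,650,352.00 = 1.4741.
So EBIT moves 1.4741 × (-18.5%) = -27.3%.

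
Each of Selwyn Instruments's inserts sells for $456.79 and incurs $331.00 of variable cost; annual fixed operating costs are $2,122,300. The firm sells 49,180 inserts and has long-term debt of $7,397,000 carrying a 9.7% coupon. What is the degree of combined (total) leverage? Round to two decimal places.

At 49,180 units, contribution = 49,180 × $125.79 = $6,186,352.20.
Operating income = contribution − fixed costs = $6,186,352.20 − $2,122,300 = $4,064,052.20. Interest = $717,509.00, so EBIT − I = $3,346,543.20.
DCL = contribution ÷ (EBIT − I) = $6,186,352.20 ÷ $3,346,543.20 = 1.8486.

1.85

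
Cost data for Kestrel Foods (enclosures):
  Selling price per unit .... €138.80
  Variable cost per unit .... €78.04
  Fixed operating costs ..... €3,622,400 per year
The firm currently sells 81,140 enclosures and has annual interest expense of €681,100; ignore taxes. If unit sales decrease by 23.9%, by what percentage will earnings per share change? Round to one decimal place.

Contribution at this volume is 81,140 × €60.76 = €4,930,066.40.
Operating income = contribution − fixed costs = €4,930,066.40 − €3,622,400 = €1,307,666.40.
Interest = €681,100.00, so EBIT − I = €626,566.40.
DCL = total CM / (EBIT − I) = €4,930,066.40 / €626,566.40 = 7.8684.
EPS therefore changes by 7.8684 × (-23.9%) = -188.1%.

-188.1%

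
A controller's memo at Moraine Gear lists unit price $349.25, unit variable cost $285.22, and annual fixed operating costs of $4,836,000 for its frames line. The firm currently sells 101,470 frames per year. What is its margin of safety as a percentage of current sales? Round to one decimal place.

Unit CM = price − variable cost = $349.25 − $285.22 = $64.03. Break-even units = $4,836,000 ÷ $64.03 = 75,527.10; break-even revenue = 75,527.10 × $349.25 = $26,377,838.51.
Current sales = 101,470 × $349.25 = $35,438,397.50.
Margin of safety = ($35,438,397.50 − $26,377,838.51) ÷ $35,438,397.50 = 25.6%.

25.6%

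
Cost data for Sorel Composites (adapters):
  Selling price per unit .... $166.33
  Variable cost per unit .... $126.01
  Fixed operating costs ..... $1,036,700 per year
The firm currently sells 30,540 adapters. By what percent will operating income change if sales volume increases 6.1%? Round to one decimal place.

Contribution at this volume is 30,540 × $40.32 = $1,231,372.80.
Operating income = contribution − fixed costs = $1,231,372.80 − $1,036,700 = $194,672.80.
DOL = contribution ÷ EBIT = $1,231,372.80 ÷ $194,672.80 = 6.3253.
Operating income changes by 6.3253 × +6.1% = +38.6%.

+38.6%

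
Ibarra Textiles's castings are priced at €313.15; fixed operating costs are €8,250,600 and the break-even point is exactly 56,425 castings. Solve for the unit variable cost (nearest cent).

At break-even, FC = Q × (P − VC), so P − VC = €8,250,600 ÷ 56,425 = €146.2224.
Hence VC = price − CM = €313.15 − €146.2224 = €166.93.

€166.93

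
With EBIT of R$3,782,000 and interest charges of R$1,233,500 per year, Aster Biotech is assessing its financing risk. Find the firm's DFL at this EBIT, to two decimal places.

Interest = R$1,233,500.00.
DFL = EBIT ÷ (EBIT − I) = R$3,782,000 ÷ (R$3,782,000 − R$1,233,500.00) = R$3,782,000 ÷ R$2,548,500.00 = 1.4840.

1.48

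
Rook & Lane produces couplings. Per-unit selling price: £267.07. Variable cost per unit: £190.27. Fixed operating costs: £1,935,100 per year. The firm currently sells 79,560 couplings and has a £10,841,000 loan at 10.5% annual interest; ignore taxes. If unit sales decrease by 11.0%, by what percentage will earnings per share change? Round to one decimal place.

-22.1%

Contribution at this volume is 79,560 × £76.80 = £6,110,208.00.
Operating income = contribution − fixed costs = £6,110,208.00 − £1,935,100 = £4,175,108.00.
After interest of £1,138,305.00, pre-tax earnings = £3,036,803.00.
Degree of combined leverage = contribution ÷ (EBIT − I) = £6,110,208.00 ÷ £3,036,803.00 = 2.0121.
%ΔEPS = DCL × %ΔSales = 2.0121 × -11.0% = -22.1%.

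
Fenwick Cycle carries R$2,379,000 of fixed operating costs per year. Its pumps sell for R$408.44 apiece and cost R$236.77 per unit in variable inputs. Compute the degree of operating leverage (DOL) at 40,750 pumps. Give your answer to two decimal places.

1.52

Contribution at this volume is 40,750 × R$171.67 = R$6,995,552.50.
Subtracting fixed costs: EBIT = R$6,995,552.50 − R$2,379,000 = R$4,616,552.50.
So DOL = total CM / EBIT = R$6,995,552.50 / R$4,616,552.50 = 1.5153.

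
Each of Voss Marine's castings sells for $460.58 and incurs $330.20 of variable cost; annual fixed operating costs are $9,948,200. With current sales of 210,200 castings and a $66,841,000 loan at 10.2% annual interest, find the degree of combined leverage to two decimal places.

At 210,200 units, contribution = 210,200 × $130.38 = $27,405,876.00.
Subtracting fixed costs: EBIT = $27,405,876.00 − $9,948,200 = $17,457,676.00. Interest = $6,817,782.00, so EBIT − I = $10,639,894.00.
Degree of total leverage = total CM / (EBIT − interest) = $27,405,876.00 / $10,639,894.00 = 2.5758.

2.58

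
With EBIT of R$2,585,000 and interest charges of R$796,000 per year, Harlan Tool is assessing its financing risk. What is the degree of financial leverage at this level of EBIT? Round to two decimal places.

1.44

Annual interest charges come to R$796,000.00.
Degree of financial leverage = EBIT / (EBIT − interest) = R$2,585,000 / R$1,789,000.00 = 1.4449.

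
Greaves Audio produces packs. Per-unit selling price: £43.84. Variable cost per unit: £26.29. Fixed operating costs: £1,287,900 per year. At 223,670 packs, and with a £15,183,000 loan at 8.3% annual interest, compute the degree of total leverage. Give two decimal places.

2.85

Total contribution margin = 223,670 × £17.55 = £3,925,408.50.
EBIT = £3,925,408.50 − £1,287,900 = £2,637,508.50. Interest = £1,260,189.00.
DOL = £3,925,408.50 ÷ £2,637,508.50 = 1.4883; DFL = £2,637,508.50 ÷ £1,377,319.50 = 1.9150.
DCL = DOL × DFL = 1.4883 × 1.9150 = 2.8501.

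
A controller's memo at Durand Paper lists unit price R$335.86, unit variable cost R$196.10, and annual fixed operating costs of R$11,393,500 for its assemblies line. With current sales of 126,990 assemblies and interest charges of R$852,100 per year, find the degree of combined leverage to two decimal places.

Total contribution margin = 126,990 × R$139.76 = R$17,748,122.40.
Subtracting fixed costs: EBIT = R$17,748,122.40 − R$11,393,500 = R$6,354,622.40. Interest = R$852,100.00.
DOL = R$17,748,122.40 ÷ R$6,354,622.40 = 2.7929; DFL = R$6,354,622.40 ÷ R$5,502,522.40 = 1.1549.
DCL = DOL × DFL = 2.7929 × 1.1549 = 3.2255.

3.23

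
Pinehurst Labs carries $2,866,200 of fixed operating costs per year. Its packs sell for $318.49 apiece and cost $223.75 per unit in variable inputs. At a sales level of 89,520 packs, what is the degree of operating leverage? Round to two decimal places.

At 89,520 units, contribution = 89,520 × $94.74 = $8,481,124.80.
Subtracting fixed costs: EBIT = $8,481,124.80 − $2,866,200 = $5,614,924.80.
DOL = contribution ÷ EBIT = $8,481,124.80 ÷ $5,614,924.80 = 1.5105.

1.51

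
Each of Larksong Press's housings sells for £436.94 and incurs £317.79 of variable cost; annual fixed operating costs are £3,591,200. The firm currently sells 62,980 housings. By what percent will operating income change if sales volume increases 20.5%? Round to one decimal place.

Contribution at this volume is 62,980 × £119.15 = £7,504,067.00.
EBIT = £7,504,067.00 − £3,591,200 = £3,912,867.00.
Degree of operating leverage = £7,504,067.00 / £3,912,867.00 = 1.9178.
Operating income changes by 1.9178 × +20.5% = +39.3%.

+39.3%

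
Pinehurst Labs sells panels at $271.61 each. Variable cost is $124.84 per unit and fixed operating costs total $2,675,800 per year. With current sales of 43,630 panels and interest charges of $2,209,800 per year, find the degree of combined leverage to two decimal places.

At 43,630 units, contribution = 43,630 × $146.77 = $6,403,575.10.
EBIT = $6,403,575.10 − $2,675,800 = $3,727,775.10. Interest = $2,209,800.00, so EBIT − I = $1,517,975.10.
DCL = contribution ÷ (EBIT − I) = $6,403,575.10 ÷ $1,517,975.10 = 4.2185.

4.22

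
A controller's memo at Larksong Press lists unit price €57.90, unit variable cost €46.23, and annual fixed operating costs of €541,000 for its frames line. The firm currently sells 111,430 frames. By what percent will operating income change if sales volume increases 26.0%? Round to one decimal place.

+44.5%

At 111,430 units, contribution = 111,430 × €11.67 = €1,300,388.10.
Operating income = contribution − fixed costs = €1,300,388.10 − €541,000 = €759,388.10.
DOL = contribution ÷ EBIT = €1,300,388.10 ÷ €759,388.10 = 1.7124.
Operating income changes by 1.7124 × +26.0% = +44.5%.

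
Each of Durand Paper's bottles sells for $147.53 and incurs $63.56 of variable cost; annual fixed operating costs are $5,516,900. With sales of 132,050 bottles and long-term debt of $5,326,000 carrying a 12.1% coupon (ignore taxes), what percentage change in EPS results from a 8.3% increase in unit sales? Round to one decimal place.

+18.7%

Total contribution margin = 132,050 × $83.97 = $11,088,238.50.
Subtracting fixed costs: EBIT = $11,088,238.50 − $5,516,900 = $5,571,338.50.
After interest of $644,446.00, pre-tax earnings = $4,926,892.50.
Degree of combined leverage = contribution ÷ (EBIT − I) = $11,088,238.50 ÷ $4,926,892.50 = 2.2506.
EPS therefore changes by 2.2506 × (+8.3%) = +18.7%.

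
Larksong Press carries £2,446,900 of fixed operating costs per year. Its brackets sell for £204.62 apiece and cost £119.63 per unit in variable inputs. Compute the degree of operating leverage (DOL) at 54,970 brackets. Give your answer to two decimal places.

2.10

Contribution at this volume is 54,970 × £84.99 = £4,671,900.30.
Subtracting fixed costs: EBIT = £4,671,900.30 − £2,446,900 = £2,225,000.30.
Degree of operating leverage = £4,671,900.30 / £2,225,000.30 = 2.0997.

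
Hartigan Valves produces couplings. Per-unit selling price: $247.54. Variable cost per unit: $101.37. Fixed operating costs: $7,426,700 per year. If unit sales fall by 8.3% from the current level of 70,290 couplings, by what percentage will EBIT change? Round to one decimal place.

Contribution at this volume is 70,290 × $146.17 = $10,274,289.30.
Operating income = contribution − fixed costs = $10,274,289.30 − $7,426,700 = $2,847,589.30.
DOL = contribution ÷ EBIT = $10,274,289.30 ÷ $2,847,589.30 = 3.6081.
%ΔEBIT = DOL × %ΔSales = 3.6081 × -8.3% = -29.9%.

-29.9%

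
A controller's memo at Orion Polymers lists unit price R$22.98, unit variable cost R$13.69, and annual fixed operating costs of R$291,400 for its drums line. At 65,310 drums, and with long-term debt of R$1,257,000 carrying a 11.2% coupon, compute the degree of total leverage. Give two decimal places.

At 65,310 units, contribution = 65,310 × R$9.29 = R$606,729.90.
Subtracting fixed costs: EBIT = R$606,729.90 − R$291,400 = R$315,329.90. Interest = R$140,784.00.
DOL = R$606,729.90 ÷ R$315,329.90 = 1.9241; DFL = R$315,329.90 ÷ R$174,545.90 = 1.8066.
DCL = DOL × DFL = 1.9241 × 1.8066 = 3.4761.

3.48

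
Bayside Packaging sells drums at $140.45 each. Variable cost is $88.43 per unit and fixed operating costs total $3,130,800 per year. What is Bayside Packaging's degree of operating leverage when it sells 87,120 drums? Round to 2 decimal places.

3.23

Contribution at this volume is 87,120 × $52.02 = $4,531,982.40.
Subtracting fixed costs: EBIT = $4,531,982.40 − $3,130,800 = $1,401,182.40.
So DOL = total CM / EBIT = $4,531,982.40 / $1,401,182.40 = 3.2344.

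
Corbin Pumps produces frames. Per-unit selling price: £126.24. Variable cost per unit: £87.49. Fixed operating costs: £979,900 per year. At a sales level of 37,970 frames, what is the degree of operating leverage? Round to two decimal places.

2.99

Total contribution margin = 37,970 × £38.75 = £1,471,337.50.
Operating income = contribution − fixed costs = £1,471,337.50 − £979,900 = £491,437.50.
DOL = contribution ÷ EBIT = £1,471,337.50 ÷ £491,437.50 = 2.9939.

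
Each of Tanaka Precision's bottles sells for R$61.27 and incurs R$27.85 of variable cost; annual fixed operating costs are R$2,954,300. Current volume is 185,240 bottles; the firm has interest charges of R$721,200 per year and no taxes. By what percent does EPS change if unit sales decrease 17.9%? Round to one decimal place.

-44.1%

Total contribution margin = 185,240 × R$33.42 = R$6,190,720.80.
Subtracting fixed costs: EBIT = R$6,190,720.80 − R$2,954,300 = R$3,236,420.80.
After interest of R$721,200.00, pre-tax earnings = R$2,515,220.80.
Degree of combined leverage = contribution ÷ (EBIT − I) = R$6,190,720.80 ÷ R$2,515,220.80 = 2.4613.
%ΔEPS = DCL × %ΔSales = 2.4613 × -17.9% = -44.1%.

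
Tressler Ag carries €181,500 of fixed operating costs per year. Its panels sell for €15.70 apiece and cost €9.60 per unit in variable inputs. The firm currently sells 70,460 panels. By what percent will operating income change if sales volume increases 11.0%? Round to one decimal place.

+19.0%

Total contribution margin = 70,460 × €6.10 = €429,806.00.
Subtracting fixed costs: EBIT = €429,806.00 − €181,500 = €248,306.00.
Degree of operating leverage = €429,806.00 / €248,306.00 = 1.7310.
%ΔEBIT = DOL × %ΔSales = 1.7310 × +11.0% = +19.0%.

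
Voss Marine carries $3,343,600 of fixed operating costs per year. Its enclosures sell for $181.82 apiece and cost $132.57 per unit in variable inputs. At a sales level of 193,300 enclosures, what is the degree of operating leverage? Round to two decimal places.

1.54

Total contribution margin = 193,300 × $49.25 = $9,520,025.00.
Operating income = contribution − fixed costs = $9,520,025.00 − $3,343,600 = $6,176,425.00.
DOL = contribution ÷ EBIT = $9,520,025.00 ÷ $6,176,425.00 = 1.5413.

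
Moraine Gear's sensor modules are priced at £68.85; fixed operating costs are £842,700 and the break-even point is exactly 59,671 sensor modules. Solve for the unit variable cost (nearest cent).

£54.73

Contribution per unit must be FC / Q = £842,700 / 59,671 = £14.1224.
Hence VC = price − CM = £68.85 − £14.1224 = £54.73.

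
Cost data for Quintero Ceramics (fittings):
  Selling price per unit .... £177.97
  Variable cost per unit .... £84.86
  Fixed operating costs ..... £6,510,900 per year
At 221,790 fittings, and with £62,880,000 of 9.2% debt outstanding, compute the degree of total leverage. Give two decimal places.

2.47

Total contribution margin = 221,790 × £93.11 = £20,650,866.90.
Operating income = contribution − fixed costs = £20,650,866.90 − £6,510,900 = £14,139,966.90. Interest = £5,784,960.00, so EBIT − I = £8,355,006.90.
Degree of total leverage = total CM / (EBIT − interest) = £20,650,866.90 / £8,355,006.90 = 2.4717.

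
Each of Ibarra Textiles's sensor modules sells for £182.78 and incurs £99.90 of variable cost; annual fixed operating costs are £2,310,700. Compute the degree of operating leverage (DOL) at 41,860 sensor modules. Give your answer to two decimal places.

Contribution at this volume is 41,860 × £82.88 = £3,469,356.80.
Operating income = contribution − fixed costs = £3,469,356.80 − £2,310,700 = £1,158,656.80.
So DOL = total CM / EBIT = £3,469,356.80 / £1,158,656.80 = 2.9943.

2.99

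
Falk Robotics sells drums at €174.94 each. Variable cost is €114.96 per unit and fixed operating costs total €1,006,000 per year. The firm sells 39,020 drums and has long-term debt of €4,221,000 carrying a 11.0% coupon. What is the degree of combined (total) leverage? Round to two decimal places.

2.69

Total contribution margin = 39,020 × €59.98 = €2,340,419.60.
Subtracting fixed costs: EBIT = €2,340,419.60 − €1,006,000 = €1,334,419.60. Interest = €464,310.00, so EBIT − I = €870,109.60.
DCL = contribution ÷ (EBIT − I) = €2,340,419.60 ÷ €870,109.60 = 2.6898.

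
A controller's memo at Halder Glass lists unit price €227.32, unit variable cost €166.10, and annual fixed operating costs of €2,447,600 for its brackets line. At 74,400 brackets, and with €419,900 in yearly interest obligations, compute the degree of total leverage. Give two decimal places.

2.70

At 74,400 units, contribution = 74,400 × €61.22 = €4,554,768.00.
EBIT = €4,554,768.00 − €2,447,600 = €2,107,168.00. Interest = €419,900.00.
DOL = €4,554,768.00 ÷ €2,107,168.00 = 2.1616; DFL = €2,107,168.00 ÷ €1,687,268.00 = 1.2489.
Combined leverage = 2.1616 × 1.2489 = 2.6996.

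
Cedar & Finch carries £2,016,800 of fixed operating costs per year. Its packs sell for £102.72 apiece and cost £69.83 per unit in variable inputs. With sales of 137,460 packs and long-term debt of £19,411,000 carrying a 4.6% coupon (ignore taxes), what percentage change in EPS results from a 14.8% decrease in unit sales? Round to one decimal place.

Contribution at this volume is 137,460 × £32.89 = £4,521,059.40.
EBIT = £4,521,059.40 − £2,016,800 = £2,504,259.40.
Interest = £892,906.00, so EBIT − I = £1,611,353.40.
DCL = total CM / (EBIT − I) = £4,521,059.40 / £1,611,353.40 = 2.8058.
EPS therefore changes by 2.8058 × (-14.8%) = -41.5%.

-41.5%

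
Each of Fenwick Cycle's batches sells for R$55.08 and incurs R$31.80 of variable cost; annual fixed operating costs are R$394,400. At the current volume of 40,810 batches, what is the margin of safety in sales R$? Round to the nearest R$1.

R$1,314,673

Each unit contributes R$55.08 − R$31.80 = R$23.28. Break-even units = R$394,400 ÷ R$23.28 = 16,941.58; break-even revenue = 16,941.58 × R$55.08 = R$933,142.27.
Current sales = 40,810 × R$55.08 = R$2,247,814.80.
Margin of safety = R$2,247,814.80 − R$933,142.27 = R$1,314,673.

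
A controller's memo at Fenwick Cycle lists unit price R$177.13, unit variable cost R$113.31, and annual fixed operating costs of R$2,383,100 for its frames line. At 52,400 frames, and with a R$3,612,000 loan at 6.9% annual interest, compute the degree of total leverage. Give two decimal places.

Total contribution margin = 52,400 × R$63.82 = R$3,344,168.00.
Subtracting fixed costs: EBIT = R$3,344,168.00 − R$2,383,100 = R$961,068.00. Interest = R$249,228.00.
DOL = R$3,344,168.00 ÷ R$961,068.00 = 3.4796; DFL = R$961,068.00 ÷ R$711,840.00 = 1.3501.
DCL = DOL × DFL = 3.4796 × 1.3501 = 4.6978.

4.70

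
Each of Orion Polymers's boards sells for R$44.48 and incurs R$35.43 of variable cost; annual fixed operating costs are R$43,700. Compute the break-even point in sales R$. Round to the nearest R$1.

CM per unit = R$44.48 − R$35.43 = R$9.05; CM ratio = R$9.05 / R$44.48 = 0.2035.
Break-even sales = FC ÷ CM ratio = R$43,700 × R$44.48 / R$9.05 = R$214,782.

R$214,782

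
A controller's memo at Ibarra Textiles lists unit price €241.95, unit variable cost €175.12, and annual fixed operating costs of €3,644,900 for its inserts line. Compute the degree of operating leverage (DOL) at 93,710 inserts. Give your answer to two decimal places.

At 93,710 units, contribution = 93,710 × €66.83 = €6,262,639.30.
Subtracting fixed costs: EBIT = €6,262,639.30 − €3,644,900 = €2,617,739.30.
DOL = contribution ÷ EBIT = €6,262,639.30 ÷ €2,617,739.30 = 2.3924.

2.39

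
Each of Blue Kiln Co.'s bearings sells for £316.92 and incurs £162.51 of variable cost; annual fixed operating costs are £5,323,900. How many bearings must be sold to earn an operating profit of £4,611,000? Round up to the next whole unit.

64,342 bearings

Unit CM = price − variable cost = £316.92 − £162.51 = £154.41.
Units = (FC + target) / CM = (£5,323,900 + £4,611,000) / £154.41 = 64,341.04, so 64,342 bearings.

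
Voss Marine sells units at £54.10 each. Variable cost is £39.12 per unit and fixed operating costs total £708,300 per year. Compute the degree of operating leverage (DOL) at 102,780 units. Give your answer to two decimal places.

1.85

Total contribution margin = 102,780 × £14.98 = £1,539,644.40.
Subtracting fixed costs: EBIT = £1,539,644.40 − £708,300 = £831,344.40.
DOL = contribution ÷ EBIT = £1,539,644.40 ÷ £831,344.40 = 1.8520.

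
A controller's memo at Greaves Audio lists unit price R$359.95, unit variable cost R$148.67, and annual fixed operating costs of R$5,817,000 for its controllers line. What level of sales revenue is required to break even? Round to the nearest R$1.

Contribution margin per unit = R$359.95 − R$148.67 = R$211.28, a CM ratio of R$211.28 ÷ R$359.95 = 0.5870.
Break-even revenue = fixed costs × price ÷ CM = R$5,817,000 × R$359.95 ÷ R$211.28 = R$9,910,210.

R$9,910,210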